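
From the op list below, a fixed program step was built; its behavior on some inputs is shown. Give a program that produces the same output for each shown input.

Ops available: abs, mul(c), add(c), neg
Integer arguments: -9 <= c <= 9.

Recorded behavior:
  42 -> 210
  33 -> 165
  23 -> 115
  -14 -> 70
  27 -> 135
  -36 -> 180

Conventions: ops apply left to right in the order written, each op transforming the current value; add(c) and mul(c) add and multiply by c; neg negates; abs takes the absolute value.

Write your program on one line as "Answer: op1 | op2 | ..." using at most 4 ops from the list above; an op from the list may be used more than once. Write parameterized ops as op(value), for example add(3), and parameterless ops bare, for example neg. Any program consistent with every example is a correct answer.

abs | mul(-5) | abs

Check, running the answer program on each example:
  42 -> 42 -> -210 -> 210
  33 -> 33 -> -165 -> 165
  23 -> 23 -> -115 -> 115
  -14 -> 14 -> -70 -> 70
  27 -> 27 -> -135 -> 135
  -36 -> 36 -> -180 -> 180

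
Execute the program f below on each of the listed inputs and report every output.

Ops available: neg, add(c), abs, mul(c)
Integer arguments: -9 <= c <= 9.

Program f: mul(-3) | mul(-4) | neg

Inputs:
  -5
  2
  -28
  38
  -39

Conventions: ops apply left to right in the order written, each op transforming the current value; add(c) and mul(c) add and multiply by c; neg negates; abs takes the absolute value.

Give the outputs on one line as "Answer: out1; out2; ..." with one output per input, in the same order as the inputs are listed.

60; -24; 336; -456; 468

Execution, op by op:
  -5 -> 15 -> -60 -> 60
  2 -> -6 -> 24 -> -24
  -28 -> 84 -> -336 -> 336
  38 -> -114 -> 456 -> -456
  -39 -> 117 -> -468 -> 468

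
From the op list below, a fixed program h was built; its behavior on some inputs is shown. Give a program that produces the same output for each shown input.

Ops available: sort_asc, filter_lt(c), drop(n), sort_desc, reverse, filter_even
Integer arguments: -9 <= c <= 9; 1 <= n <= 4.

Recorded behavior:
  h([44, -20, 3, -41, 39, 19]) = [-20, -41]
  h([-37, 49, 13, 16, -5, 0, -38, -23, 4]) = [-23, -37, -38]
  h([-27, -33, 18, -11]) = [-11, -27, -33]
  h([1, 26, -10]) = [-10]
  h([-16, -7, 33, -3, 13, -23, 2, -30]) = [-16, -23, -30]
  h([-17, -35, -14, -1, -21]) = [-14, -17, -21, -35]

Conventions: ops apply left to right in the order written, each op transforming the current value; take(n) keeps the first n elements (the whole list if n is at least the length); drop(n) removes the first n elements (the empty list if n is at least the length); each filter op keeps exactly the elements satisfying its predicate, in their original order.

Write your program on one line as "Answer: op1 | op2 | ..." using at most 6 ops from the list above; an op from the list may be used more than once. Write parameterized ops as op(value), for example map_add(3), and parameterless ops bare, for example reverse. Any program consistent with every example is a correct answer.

sort_desc | filter_lt(3) | reverse | filter_lt(-9) | reverse

Check, running the answer program on each example:
  [44, -20, 3, -41, 39, 19] -> [44, 39, 19, 3, -20, -41] -> [-20, -41] -> [-41, -20] -> [-41, -20] -> [-20, -41]
  [-37, 49, 13, 16, -5, 0, -38, -23, 4] -> [49, 16, 13, 4, 0, -5, -23, -37, -38] -> [0, -5, -23, -37, -38] -> [-38, -37, -23, -5, 0] -> [-38, -37, -23] -> [-23, -37, -38]
  [-27, -33, 18, -11] -> [18, -11, -27, -33] -> [-11, -27, -33] -> [-33, -27, -11] -> [-33, -27, -11] -> [-11, -27, -33]
  [1, 26, -10] -> [26, 1, -10] -> [1, -10] -> [-10, 1] -> [-10] -> [-10]
  [-16, -7, 33, -3, 13, -23, 2, -30] -> [33, 13, 2, -3, -7, -16, -23, -30] -> [2, -3, -7, -16, -23, -30] -> [-30, -23, -16, -7, -3, 2] -> [-30, -23, -16] -> [-16, -23, -30]
  [-17, -35, -14, -1, -21] -> [-1, -14, -17, -21, -35] -> [-1, -14, -17, -21, -35] -> [-35, -21, -17, -14, -1] -> [-35, -21, -17, -14] -> [-14, -17, -21, -35]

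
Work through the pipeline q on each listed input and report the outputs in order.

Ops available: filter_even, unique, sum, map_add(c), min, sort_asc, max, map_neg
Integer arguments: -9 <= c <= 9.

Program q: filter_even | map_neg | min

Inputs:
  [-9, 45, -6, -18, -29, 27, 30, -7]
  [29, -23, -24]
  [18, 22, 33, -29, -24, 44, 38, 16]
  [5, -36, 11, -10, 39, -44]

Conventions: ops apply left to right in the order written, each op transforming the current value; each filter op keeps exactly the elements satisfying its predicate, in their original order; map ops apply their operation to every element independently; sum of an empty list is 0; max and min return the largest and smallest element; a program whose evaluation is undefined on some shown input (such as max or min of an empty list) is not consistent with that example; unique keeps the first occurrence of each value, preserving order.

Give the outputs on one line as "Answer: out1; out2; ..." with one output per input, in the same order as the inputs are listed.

Execution, op by op:
  [-9, 45, -6, -18, -29, 27, 30, -7] -> [-6, -18, 30] -> [6, 18, -30] -> -30
  [29, -23, -24] -> [-24] -> [24] -> 24
  [18, 22, 33, -29, -24, 44, 38, 16] -> [18, 22, -24, 44, 38, 16] -> [-18, -22, 24, -44, -38, -16] -> -44
  [5, -36, 11, -10, 39, -44] -> [-36, -10, -44] -> [36, 10, 44] -> 10

-30; 24; -44; 10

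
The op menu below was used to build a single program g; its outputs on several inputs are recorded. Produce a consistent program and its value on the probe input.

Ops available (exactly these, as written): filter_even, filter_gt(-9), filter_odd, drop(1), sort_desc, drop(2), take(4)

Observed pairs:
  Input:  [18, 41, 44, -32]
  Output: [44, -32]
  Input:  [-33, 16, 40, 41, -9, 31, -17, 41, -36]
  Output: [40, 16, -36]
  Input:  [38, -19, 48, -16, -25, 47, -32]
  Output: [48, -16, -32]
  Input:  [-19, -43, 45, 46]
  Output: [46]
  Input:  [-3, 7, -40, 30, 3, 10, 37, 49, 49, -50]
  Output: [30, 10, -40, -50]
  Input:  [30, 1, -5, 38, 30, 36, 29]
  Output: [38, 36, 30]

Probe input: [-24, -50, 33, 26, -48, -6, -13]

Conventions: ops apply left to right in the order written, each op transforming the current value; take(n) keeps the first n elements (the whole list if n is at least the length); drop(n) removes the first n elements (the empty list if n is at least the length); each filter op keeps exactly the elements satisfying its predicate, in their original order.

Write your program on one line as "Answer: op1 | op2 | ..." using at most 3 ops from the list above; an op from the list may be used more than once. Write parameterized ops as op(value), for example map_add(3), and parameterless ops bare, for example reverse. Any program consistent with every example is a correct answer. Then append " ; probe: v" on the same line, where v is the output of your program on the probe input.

drop(1) | filter_even | sort_desc ; probe: [26, -6, -48, -50]

Check, running the answer program on each example:
  [18, 41, 44, -32] -> [41, 44, -32] -> [44, -32] -> [44, -32]
  [-33, 16, 40, 41, -9, 31, -17, 41, -36] -> [16, 40, 41, -9, 31, -17, 41, -36] -> [16, 40, -36] -> [40, 16, -36]
  [38, -19, 48, -16, -25, 47, -32] -> [-19, 48, -16, -25, 47, -32] -> [48, -16, -32] -> [48, -16, -32]
  [-19, -43, 45, 46] -> [-43, 45, 46] -> [46] -> [46]
  [-3, 7, -40, 30, 3, 10, 37, 49, 49, -50] -> [7, -40, 30, 3, 10, 37, 49, 49, -50] -> [-40, 30, 10, -50] -> [30, 10, -40, -50]
  [30, 1, -5, 38, 30, 36, 29] -> [1, -5, 38, 30, 36, 29] -> [38, 30, 36] -> [38, 36, 30]
  probe: [-24, -50, 33, 26, -48, -6, -13] -> [-50, 33, 26, -48, -6, -13] -> [-50, 26, -48, -6] -> [26, -6, -48, -50]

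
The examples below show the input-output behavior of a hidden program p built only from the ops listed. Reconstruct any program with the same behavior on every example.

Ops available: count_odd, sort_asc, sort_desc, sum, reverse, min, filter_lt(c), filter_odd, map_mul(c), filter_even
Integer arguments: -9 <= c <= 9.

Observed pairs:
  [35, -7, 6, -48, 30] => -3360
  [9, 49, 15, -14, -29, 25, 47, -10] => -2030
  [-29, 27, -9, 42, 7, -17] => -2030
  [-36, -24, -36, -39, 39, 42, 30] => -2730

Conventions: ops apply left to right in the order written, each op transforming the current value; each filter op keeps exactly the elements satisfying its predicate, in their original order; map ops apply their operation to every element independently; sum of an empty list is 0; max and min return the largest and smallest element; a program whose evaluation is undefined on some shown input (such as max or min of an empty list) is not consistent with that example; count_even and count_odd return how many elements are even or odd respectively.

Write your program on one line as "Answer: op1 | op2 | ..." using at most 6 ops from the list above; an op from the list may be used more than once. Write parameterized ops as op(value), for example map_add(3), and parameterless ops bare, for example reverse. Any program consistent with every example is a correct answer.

sort_desc | map_mul(-7) | map_mul(-2) | map_mul(5) | min

Check, running the answer program on each example:
  [35, -7, 6, -48, 30] -> [35, 30, 6, -7, -48] -> [-245, -210, -42, 49, 336] -> [490, 420, 84, -98, -672] -> [2450, 2100, 420, -490, -3360] -> -3360
  [9, 49, 15, -14, -29, 25, 47, -10] -> [49, 47, 25, 15, 9, -10, -14, -29] -> [-343, -329, -175, -105, -63, 70, 98, 203] -> [686, 658, 350, 210, 126, -140, -196, -406] -> [3430, 3290, 1750, 1050, 630, -700, -980, -2030] -> -2030
  [-29, 27, -9, 42, 7, -17] -> [42, 27, 7, -9, -17, -29] -> [-294, -189, -49, 63, 119, 203] -> [588, 378, 98, -126, -238, -406] -> [2940, 1890, 490, -630, -1190, -2030] -> -2030
  [-36, -24, -36, -39, 39, 42, 30] -> [42, 39, 30, -24, -36, -36, -39] -> [-294, -273, -210, 168, 252, 252, 273] -> [588, 546, 420, -336, -504, -504, -546] -> [2940, 2730, 2100, -1680, -2520, -2520, -2730] -> -2730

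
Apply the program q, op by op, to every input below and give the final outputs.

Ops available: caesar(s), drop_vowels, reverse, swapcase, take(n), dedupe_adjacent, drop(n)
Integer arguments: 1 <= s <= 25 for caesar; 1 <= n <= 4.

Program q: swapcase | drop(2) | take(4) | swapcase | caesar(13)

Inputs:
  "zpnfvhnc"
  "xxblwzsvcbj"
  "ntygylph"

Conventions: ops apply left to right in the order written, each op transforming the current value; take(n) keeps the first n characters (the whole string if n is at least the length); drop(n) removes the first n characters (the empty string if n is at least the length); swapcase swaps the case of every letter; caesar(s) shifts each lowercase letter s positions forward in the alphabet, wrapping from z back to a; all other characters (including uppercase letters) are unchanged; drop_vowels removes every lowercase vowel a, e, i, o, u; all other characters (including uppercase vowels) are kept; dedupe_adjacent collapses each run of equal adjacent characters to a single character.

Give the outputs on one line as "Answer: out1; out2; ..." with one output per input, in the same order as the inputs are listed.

Execution, op by op:
  "zpnfvhnc" -> "ZPNFVHNC" -> "NFVHNC" -> "NFVH" -> "nfvh" -> "asiu"
  "xxblwzsvcbj" -> "XXBLWZSVCBJ" -> "BLWZSVCBJ" -> "BLWZ" -> "blwz" -> "oyjm"
  "ntygylph" -> "NTYGYLPH" -> "YGYLPH" -> "YGYL" -> "ygyl" -> "ltly"

"asiu"; "oyjm"; "ltly"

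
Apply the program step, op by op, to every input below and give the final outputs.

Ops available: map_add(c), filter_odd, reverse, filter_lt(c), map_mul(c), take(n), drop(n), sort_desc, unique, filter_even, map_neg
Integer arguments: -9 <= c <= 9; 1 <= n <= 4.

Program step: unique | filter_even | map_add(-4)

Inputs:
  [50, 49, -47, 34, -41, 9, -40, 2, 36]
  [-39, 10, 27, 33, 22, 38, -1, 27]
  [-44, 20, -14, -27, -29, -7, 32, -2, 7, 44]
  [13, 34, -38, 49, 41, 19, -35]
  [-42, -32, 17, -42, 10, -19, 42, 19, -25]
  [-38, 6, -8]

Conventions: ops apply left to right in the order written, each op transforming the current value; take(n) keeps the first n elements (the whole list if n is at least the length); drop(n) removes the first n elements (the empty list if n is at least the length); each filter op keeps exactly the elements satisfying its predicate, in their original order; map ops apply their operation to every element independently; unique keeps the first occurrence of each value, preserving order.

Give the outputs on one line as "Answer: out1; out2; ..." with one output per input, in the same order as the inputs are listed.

[46, 30, -44, -2, 32]; [6, 18, 34]; [-48, 16, -18, 28, -6, 40]; [30, -42]; [-46, -36, 6, 38]; [-42, 2, -12]

Execution, op by op:
  [50, 49, -47, 34, -41, 9, -40, 2, 36] -> [50, 49, -47, 34, -41, 9, -40, 2, 36] -> [50, 34, -40, 2, 36] -> [46, 30, -44, -2, 32]
  [-39, 10, 27, 33, 22, 38, -1, 27] -> [-39, 10, 27, 33, 22, 38, -1] -> [10, 22, 38] -> [6, 18, 34]
  [-44, 20, -14, -27, -29, -7, 32, -2, 7, 44] -> [-44, 20, -14, -27, -29, -7, 32, -2, 7, 44] -> [-44, 20, -14, 32, -2, 44] -> [-48, 16, -18, 28, -6, 40]
  [13, 34, -38, 49, 41, 19, -35] -> [13, 34, -38, 49, 41, 19, -35] -> [34, -38] -> [30, -42]
  [-42, -32, 17, -42, 10, -19, 42, 19, -25] -> [-42, -32, 17, 10, -19, 42, 19, -25] -> [-42, -32, 10, 42] -> [-46, -36, 6, 38]
  [-38, 6, -8] -> [-38, 6, -8] -> [-38, 6, -8] -> [-42, 2, -12]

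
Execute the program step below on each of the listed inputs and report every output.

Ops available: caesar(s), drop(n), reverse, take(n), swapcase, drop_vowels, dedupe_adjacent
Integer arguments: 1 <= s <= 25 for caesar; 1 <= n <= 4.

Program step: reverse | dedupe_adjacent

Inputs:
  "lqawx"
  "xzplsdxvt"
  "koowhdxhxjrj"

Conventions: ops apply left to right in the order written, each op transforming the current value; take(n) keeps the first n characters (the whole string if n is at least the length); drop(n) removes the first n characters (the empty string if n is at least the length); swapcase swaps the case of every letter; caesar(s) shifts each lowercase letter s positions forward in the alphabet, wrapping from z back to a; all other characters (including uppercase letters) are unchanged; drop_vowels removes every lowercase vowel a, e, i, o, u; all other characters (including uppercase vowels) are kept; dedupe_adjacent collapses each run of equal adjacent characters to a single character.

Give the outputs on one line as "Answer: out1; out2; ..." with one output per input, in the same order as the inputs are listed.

"xwaql"; "tvxdslpzx"; "jrjxhxdhwok"

Execution, op by op:
  "lqawx" -> "xwaql" -> "xwaql"
  "xzplsdxvt" -> "tvxdslpzx" -> "tvxdslpzx"
  "koowhdxhxjrj" -> "jrjxhxdhwook" -> "jrjxhxdhwok"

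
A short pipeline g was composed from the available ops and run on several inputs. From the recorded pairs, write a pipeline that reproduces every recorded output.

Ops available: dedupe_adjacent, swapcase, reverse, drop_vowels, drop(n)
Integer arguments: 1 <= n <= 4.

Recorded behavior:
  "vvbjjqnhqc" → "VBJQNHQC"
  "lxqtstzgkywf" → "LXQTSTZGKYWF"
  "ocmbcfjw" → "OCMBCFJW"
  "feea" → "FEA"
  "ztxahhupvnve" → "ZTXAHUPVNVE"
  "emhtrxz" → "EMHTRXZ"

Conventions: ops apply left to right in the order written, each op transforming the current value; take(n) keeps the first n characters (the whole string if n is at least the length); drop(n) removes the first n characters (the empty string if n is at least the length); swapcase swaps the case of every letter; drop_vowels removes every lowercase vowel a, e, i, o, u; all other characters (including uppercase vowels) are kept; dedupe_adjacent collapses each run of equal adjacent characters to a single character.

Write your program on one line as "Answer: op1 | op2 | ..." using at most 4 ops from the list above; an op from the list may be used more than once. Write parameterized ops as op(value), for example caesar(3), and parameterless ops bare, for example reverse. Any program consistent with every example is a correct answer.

swapcase | reverse | dedupe_adjacent | reverse

Check, running the answer program on each example:
  "vvbjjqnhqc" -> "VVBJJQNHQC" -> "CQHNQJJBVV" -> "CQHNQJBV" -> "VBJQNHQC"
  "lxqtstzgkywf" -> "LXQTSTZGKYWF" -> "FWYKGZTSTQXL" -> "FWYKGZTSTQXL" -> "LXQTSTZGKYWF"
  "ocmbcfjw" -> "OCMBCFJW" -> "WJFCBMCO" -> "WJFCBMCO" -> "OCMBCFJW"
  "feea" -> "FEEA" -> "AEEF" -> "AEF" -> "FEA"
  "ztxahhupvnve" -> "ZTXAHHUPVNVE" -> "EVNVPUHHAXTZ" -> "EVNVPUHAXTZ" -> "ZTXAHUPVNVE"
  "emhtrxz" -> "EMHTRXZ" -> "ZXRTHME" -> "ZXRTHME" -> "EMHTRXZ"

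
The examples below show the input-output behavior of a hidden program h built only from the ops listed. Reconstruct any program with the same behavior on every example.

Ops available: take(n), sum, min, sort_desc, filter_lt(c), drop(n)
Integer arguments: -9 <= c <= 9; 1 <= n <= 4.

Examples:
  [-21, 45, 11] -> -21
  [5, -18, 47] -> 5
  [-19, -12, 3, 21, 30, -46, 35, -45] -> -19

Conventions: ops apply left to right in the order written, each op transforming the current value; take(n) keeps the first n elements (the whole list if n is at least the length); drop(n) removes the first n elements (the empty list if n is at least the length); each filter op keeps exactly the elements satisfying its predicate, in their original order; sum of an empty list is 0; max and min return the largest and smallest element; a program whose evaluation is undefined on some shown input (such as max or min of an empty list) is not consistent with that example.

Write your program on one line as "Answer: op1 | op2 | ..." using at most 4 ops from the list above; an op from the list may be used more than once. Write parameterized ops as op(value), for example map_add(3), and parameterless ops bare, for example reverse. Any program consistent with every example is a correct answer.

take(2) | take(1) | sum

Check, running the answer program on each example:
  [-21, 45, 11] -> [-21, 45] -> [-21] -> -21
  [5, -18, 47] -> [5, -18] -> [5] -> 5
  [-19, -12, 3, 21, 30, -46, 35, -45] -> [-19, -12] -> [-19] -> -19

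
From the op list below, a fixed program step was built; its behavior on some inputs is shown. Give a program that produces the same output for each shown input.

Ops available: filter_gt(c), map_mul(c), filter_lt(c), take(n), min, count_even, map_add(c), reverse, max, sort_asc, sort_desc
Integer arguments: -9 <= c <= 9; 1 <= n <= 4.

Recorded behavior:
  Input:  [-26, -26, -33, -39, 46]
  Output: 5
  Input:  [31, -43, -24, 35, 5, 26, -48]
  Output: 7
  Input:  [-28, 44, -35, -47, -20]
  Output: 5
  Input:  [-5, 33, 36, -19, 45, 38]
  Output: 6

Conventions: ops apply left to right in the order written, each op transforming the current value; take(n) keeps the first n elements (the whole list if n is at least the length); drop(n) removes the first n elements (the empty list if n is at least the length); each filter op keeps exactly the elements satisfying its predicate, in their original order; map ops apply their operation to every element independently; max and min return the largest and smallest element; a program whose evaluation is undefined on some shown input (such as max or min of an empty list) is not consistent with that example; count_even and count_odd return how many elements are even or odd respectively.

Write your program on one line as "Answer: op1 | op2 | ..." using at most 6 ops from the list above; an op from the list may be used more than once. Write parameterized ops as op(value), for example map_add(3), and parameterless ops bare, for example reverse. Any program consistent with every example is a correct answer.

map_mul(7) | map_add(3) | map_mul(-8) | map_add(-2) | sort_desc | count_even

Check, running the answer program on each example:
  [-26, -26, -33, -39, 46] -> [-182, -182, -231, -273, 322] -> [-179, -179, -228, -270, 325] -> [1432, 1432, 1824, 2160, -2600] -> [1430, 1430, 1822, 2158, -2602] -> [2158, 1822, 1430, 1430, -2602] -> 5
  [31, -43, -24, 35, 5, 26, -48] -> [217, -301, -168, 245, 35, 182, -336] -> [220, -298, -165, 248, 38, 185, -333] -> [-1760, 2384, 1320, -1984, -304, -1480, 2664] -> [-1762, 2382, 1318, -1986, -306, -1482, 2662] -> [2662, 2382, 1318, -306, -1482, -1762, -1986] -> 7
  [-28, 44, -35, -47, -20] -> [-196, 308, -245, -329, -140] -> [-193, 311, -242, -326, -137] -> [1544, -2488, 1936, 2608, 1096] -> [1542, -2490, 1934, 2606, 1094] -> [2606, 1934, 1542, 1094, -2490] -> 5
  [-5, 33, 36, -19, 45, 38] -> [-35, 231, 252, -133, 315, 266] -> [-32, 234, 255, -130, 318, 269] -> [256, -1872, -2040, 1040, -2544, -2152] -> [254, -1874, -2042, 1038, -2546, -2154] -> [1038, 254, -1874, -2042, -2154, -2546] -> 6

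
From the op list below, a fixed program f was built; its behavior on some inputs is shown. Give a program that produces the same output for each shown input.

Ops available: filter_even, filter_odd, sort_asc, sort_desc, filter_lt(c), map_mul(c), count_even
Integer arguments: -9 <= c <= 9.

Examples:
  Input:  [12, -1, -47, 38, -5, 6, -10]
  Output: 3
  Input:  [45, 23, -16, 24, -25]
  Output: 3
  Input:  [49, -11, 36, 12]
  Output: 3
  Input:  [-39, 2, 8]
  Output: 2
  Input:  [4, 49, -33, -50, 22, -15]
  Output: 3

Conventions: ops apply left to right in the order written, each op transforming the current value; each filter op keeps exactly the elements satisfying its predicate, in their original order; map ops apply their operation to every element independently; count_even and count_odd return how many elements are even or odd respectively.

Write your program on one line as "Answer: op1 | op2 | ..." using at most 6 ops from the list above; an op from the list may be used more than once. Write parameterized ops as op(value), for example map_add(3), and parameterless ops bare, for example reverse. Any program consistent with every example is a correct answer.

map_mul(-6) | filter_lt(5) | sort_asc | sort_desc | count_even

Check, running the answer program on each example:
  [12, -1, -47, 38, -5, 6, -10] -> [-72, 6, 282, -228, 30, -36, 60] -> [-72, -228, -36] -> [-228, -72, -36] -> [-36, -72, -228] -> 3
  [45, 23, -16, 24, -25] -> [-270, -138, 96, -144, 150] -> [-270, -138, -144] -> [-270, -144, -138] -> [-138, -144, -270] -> 3
  [49, -11, 36, 12] -> [-294, 66, -216, -72] -> [-294, -216, -72] -> [-294, -216, -72] -> [-72, -216, -294] -> 3
  [-39, 2, 8] -> [234, -12, -48] -> [-12, -48] -> [-48, -12] -> [-12, -48] -> 2
  [4, 49, -33, -50, 22, -15] -> [-24, -294, 198, 300, -132, 90] -> [-24, -294, -132] -> [-294, -132, -24] -> [-24, -132, -294] -> 3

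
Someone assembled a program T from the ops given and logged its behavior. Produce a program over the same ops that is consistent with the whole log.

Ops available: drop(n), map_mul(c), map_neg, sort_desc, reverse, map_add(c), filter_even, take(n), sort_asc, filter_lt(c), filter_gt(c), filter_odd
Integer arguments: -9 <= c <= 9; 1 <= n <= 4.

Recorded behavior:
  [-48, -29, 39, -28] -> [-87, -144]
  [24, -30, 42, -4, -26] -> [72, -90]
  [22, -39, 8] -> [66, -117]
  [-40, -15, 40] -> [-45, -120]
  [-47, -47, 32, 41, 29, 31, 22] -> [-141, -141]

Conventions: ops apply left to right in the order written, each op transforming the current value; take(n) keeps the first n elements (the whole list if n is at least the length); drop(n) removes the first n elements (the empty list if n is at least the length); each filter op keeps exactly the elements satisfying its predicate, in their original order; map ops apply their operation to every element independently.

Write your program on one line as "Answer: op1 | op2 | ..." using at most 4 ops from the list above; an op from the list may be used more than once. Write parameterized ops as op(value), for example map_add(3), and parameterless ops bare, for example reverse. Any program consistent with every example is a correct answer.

take(2) | map_mul(3) | sort_desc

Check, running the answer program on each example:
  [-48, -29, 39, -28] -> [-48, -29] -> [-144, -87] -> [-87, -144]
  [24, -30, 42, -4, -26] -> [24, -30] -> [72, -90] -> [72, -90]
  [22, -39, 8] -> [22, -39] -> [66, -117] -> [66, -117]
  [-40, -15, 40] -> [-40, -15] -> [-120, -45] -> [-45, -120]
  [-47, -47, 32, 41, 29, 31, 22] -> [-47, -47] -> [-141, -141] -> [-141, -141]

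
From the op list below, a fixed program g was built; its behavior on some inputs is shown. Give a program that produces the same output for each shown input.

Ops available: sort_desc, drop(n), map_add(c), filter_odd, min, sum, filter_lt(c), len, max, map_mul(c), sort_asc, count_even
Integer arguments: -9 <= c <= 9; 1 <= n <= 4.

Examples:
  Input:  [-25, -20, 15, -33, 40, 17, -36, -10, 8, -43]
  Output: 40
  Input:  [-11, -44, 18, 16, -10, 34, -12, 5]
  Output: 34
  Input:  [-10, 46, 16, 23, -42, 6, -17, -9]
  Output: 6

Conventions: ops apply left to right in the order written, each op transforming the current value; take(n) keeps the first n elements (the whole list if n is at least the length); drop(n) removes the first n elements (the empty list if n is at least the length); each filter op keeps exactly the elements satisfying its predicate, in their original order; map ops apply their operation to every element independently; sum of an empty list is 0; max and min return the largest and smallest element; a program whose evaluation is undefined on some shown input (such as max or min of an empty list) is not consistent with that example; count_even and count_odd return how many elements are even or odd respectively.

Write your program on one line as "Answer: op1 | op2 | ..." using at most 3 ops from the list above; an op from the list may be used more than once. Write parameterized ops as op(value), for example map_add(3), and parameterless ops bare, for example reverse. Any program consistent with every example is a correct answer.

drop(4) | sort_desc | max

Check, running the answer program on each example:
  [-25, -20, 15, -33, 40, 17, -36, -10, 8, -43] -> [40, 17, -36, -10, 8, -43] -> [40, 17, 8, -10, -36, -43] -> 40
  [-11, -44, 18, 16, -10, 34, -12, 5] -> [-10, 34, -12, 5] -> [34, 5, -10, -12] -> 34
  [-10, 46, 16, 23, -42, 6, -17, -9] -> [-42, 6, -17, -9] -> [6, -9, -17, -42] -> 6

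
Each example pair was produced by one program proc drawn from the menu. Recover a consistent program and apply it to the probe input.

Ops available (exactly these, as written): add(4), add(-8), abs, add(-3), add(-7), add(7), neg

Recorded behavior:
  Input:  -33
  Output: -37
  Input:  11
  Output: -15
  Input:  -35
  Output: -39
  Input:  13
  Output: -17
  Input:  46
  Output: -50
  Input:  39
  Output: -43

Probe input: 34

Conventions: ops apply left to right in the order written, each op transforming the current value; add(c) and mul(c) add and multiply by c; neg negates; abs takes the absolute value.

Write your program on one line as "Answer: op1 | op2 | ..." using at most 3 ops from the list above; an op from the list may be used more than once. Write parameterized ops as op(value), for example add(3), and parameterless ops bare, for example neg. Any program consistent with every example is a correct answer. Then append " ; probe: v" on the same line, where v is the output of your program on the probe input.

abs | add(4) | neg ; probe: -38

Check, running the answer program on each example:
  -33 -> 33 -> 37 -> -37
  11 -> 11 -> 15 -> -15
  -35 -> 35 -> 39 -> -39
  13 -> 13 -> 17 -> -17
  46 -> 46 -> 50 -> -50
  39 -> 39 -> 43 -> -43
  probe: 34 -> 34 -> 38 -> -38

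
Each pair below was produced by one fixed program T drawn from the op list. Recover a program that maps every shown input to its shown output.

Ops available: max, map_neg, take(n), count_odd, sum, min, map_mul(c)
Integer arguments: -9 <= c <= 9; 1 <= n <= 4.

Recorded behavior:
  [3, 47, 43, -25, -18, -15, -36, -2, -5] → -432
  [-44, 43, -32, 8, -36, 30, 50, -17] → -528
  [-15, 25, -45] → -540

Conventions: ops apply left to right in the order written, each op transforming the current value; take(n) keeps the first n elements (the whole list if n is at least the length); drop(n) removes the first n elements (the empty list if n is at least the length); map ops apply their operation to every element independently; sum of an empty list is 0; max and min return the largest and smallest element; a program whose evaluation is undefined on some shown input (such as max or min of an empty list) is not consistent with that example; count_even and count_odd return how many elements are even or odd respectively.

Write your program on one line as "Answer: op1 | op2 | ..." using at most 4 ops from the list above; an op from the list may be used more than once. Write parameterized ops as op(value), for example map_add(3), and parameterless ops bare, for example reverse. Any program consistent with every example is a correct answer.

map_neg | map_mul(-3) | map_mul(4) | min

Check, running the answer program on each example:
  [3, 47, 43, -25, -18, -15, -36, -2, -5] -> [-3, -47, -43, 25, 18, 15, 36, 2, 5] -> [9, 141, 129, -75, -54, -45, -108, -6, -15] -> [36, 564, 516, -300, -216, -180, -432, -24, -60] -> -432
  [-44, 43, -32, 8, -36, 30, 50, -17] -> [44, -43, 32, -8, 36, -30, -50, 17] -> [-132, 129, -96, 24, -108, 90, 150, -51] -> [-528, 516, -384, 96, -432, 360, 600, -204] -> -528
  [-15, 25, -45] -> [15, -25, 45] -> [-45, 75, -135] -> [-180, 300, -540] -> -540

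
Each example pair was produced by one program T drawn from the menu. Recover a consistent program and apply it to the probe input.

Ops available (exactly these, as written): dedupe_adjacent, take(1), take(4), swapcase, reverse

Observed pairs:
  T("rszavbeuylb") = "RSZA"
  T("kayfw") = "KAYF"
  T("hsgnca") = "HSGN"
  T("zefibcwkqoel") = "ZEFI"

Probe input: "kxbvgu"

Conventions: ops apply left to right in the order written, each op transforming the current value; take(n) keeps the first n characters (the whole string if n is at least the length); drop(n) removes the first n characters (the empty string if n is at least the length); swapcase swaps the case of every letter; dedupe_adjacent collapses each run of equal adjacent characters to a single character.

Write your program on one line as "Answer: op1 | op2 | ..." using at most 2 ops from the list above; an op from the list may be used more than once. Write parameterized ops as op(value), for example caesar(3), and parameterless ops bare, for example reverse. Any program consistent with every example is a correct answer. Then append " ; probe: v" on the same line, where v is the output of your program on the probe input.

take(4) | swapcase ; probe: "KXBV"

Check, running the answer program on each example:
  "rszavbeuylb" -> "rsza" -> "RSZA"
  "kayfw" -> "kayf" -> "KAYF"
  "hsgnca" -> "hsgn" -> "HSGN"
  "zefibcwkqoel" -> "zefi" -> "ZEFI"
  probe: "kxbvgu" -> "kxbv" -> "KXBV"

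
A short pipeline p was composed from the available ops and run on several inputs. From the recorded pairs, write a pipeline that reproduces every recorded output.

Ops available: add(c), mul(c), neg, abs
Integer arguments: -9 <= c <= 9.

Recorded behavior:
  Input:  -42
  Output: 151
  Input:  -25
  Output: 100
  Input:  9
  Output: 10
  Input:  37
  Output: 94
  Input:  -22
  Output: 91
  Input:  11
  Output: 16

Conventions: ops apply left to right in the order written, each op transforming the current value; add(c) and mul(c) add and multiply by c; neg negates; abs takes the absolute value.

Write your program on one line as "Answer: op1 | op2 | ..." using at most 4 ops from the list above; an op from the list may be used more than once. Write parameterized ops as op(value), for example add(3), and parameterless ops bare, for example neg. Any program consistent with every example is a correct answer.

add(-7) | mul(3) | abs | add(4)

Check, running the answer program on each example:
  -42 -> -49 -> -147 -> 147 -> 151
  -25 -> -32 -> -96 -> 96 -> 100
  9 -> 2 -> 6 -> 6 -> 10
  37 -> 30 -> 90 -> 90 -> 94
  -22 -> -29 -> -87 -> 87 -> 91
  11 -> 4 -> 12 -> 12 -> 16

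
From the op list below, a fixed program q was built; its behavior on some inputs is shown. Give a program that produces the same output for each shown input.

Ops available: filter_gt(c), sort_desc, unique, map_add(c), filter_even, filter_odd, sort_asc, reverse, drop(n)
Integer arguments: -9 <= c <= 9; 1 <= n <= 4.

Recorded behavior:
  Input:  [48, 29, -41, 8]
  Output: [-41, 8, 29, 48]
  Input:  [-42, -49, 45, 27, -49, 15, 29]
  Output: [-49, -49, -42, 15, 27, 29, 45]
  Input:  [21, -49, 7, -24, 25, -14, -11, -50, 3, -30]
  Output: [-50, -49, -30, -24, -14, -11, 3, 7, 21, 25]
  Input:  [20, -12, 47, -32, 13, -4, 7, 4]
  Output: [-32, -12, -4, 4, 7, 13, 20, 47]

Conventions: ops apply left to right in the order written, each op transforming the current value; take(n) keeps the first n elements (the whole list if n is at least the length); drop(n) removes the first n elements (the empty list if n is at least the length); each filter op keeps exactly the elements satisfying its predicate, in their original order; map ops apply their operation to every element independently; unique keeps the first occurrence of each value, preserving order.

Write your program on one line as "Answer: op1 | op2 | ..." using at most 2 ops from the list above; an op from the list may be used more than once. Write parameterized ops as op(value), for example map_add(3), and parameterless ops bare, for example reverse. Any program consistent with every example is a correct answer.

sort_desc | reverse

Check, running the answer program on each example:
  [48, 29, -41, 8] -> [48, 29, 8, -41] -> [-41, 8, 29, 48]
  [-42, -49, 45, 27, -49, 15, 29] -> [45, 29, 27, 15, -42, -49, -49] -> [-49, -49, -42, 15, 27, 29, 45]
  [21, -49, 7, -24, 25, -14, -11, -50, 3, -30] -> [25, 21, 7, 3, -11, -14, -24, -30, -49, -50] -> [-50, -49, -30, -24, -14, -11, 3, 7, 21, 25]
  [20, -12, 47, -32, 13, -4, 7, 4] -> [47, 20, 13, 7, 4, -4, -12, -32] -> [-32, -12, -4, 4, 7, 13, 20, 47]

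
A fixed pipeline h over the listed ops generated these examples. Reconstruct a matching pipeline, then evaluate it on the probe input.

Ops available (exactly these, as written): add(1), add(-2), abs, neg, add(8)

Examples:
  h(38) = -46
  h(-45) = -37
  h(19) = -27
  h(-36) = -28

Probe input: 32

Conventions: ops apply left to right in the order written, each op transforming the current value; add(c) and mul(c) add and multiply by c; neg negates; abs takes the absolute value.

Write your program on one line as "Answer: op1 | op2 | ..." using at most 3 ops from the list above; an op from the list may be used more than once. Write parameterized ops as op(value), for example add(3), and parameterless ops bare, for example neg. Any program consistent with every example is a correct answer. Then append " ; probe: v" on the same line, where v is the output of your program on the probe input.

add(8) | abs | neg ; probe: -40

Check, running the answer program on each example:
  38 -> 46 -> 46 -> -46
  -45 -> -37 -> 37 -> -37
  19 -> 27 -> 27 -> -27
  -36 -> -28 -> 28 -> -28
  probe: 32 -> 40 -> 40 -> -40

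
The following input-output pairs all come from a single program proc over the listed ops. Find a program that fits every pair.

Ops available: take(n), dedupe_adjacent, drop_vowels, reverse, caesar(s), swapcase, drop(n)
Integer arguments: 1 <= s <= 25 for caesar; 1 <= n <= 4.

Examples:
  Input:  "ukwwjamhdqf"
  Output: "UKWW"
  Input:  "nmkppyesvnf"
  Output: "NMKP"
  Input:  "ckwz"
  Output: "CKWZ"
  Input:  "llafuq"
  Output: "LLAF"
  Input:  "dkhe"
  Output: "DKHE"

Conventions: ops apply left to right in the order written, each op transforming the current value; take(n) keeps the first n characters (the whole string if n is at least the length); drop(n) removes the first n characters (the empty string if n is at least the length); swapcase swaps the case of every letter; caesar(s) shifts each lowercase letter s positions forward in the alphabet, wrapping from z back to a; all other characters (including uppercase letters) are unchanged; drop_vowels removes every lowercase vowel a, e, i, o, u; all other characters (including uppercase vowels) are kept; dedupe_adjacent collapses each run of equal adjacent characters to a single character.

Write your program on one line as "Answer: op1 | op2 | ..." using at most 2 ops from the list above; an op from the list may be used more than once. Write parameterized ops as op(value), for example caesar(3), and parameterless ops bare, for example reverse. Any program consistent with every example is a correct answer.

take(4) | swapcase

Check, running the answer program on each example:
  "ukwwjamhdqf" -> "ukww" -> "UKWW"
  "nmkppyesvnf" -> "nmkp" -> "NMKP"
  "ckwz" -> "ckwz" -> "CKWZ"
  "llafuq" -> "llaf" -> "LLAF"
  "dkhe" -> "dkhe" -> "DKHE"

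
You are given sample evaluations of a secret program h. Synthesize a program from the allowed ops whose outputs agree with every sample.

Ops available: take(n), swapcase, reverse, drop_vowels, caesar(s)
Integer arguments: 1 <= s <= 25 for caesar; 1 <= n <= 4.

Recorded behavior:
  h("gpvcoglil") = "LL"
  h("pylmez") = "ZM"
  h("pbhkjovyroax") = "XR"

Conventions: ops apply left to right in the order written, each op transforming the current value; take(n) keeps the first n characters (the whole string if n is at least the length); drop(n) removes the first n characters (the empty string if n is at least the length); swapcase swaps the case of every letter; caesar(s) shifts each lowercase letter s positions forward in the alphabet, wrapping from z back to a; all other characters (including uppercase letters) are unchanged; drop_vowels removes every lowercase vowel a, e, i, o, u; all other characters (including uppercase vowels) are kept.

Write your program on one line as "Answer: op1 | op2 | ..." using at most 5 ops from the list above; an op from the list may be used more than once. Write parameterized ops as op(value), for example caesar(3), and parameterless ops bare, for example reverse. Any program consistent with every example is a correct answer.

drop_vowels | reverse | take(2) | swapcase

Check, running the answer program on each example:
  "gpvcoglil" -> "gpvcgll" -> "llgcvpg" -> "ll" -> "LL"
  "pylmez" -> "pylmz" -> "zmlyp" -> "zm" -> "ZM"
  "pbhkjovyroax" -> "pbhkjvyrx" -> "xryvjkhbp" -> "xr" -> "XR"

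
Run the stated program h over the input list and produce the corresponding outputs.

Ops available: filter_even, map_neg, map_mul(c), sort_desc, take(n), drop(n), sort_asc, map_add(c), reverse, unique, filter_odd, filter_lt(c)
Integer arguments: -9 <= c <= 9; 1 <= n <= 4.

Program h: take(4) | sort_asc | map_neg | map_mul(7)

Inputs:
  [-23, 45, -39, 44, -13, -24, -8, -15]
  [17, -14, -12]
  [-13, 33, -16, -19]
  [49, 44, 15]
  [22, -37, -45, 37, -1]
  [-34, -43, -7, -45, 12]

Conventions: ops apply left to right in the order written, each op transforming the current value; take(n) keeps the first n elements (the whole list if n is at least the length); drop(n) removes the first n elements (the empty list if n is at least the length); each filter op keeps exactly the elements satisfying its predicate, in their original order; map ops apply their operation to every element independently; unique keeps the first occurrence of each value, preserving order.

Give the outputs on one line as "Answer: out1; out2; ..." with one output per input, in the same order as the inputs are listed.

Execution, op by op:
  [-23, 45, -39, 44, -13, -24, -8, -15] -> [-23, 45, -39, 44] -> [-39, -23, 44, 45] -> [39, 23, -44, -45] -> [273, 161, -308, -315]
  [17, -14, -12] -> [17, -14, -12] -> [-14, -12, 17] -> [14, 12, -17] -> [98, 84, -119]
  [-13, 33, -16, -19] -> [-13, 33, -16, -19] -> [-19, -16, -13, 33] -> [19, 16, 13, -33] -> [133, 112, 91, -231]
  [49, 44, 15] -> [49, 44, 15] -> [15, 44, 49] -> [-15, -44, -49] -> [-105, -308, -343]
  [22, -37, -45, 37, -1] -> [22, -37, -45, 37] -> [-45, -37, 22, 37] -> [45, 37, -22, -37] -> [315, 259, -154, -259]
  [-34, -43, -7, -45, 12] -> [-34, -43, -7, -45] -> [-45, -43, -34, -7] -> [45, 43, 34, 7] -> [315, 301, 238, 49]

[273, 161, -308, -315]; [98, 84, -119]; [133, 112, 91, -231]; [-105, -308, -343]; [315, 259, -154, -259]; [315, 301, 238, 49]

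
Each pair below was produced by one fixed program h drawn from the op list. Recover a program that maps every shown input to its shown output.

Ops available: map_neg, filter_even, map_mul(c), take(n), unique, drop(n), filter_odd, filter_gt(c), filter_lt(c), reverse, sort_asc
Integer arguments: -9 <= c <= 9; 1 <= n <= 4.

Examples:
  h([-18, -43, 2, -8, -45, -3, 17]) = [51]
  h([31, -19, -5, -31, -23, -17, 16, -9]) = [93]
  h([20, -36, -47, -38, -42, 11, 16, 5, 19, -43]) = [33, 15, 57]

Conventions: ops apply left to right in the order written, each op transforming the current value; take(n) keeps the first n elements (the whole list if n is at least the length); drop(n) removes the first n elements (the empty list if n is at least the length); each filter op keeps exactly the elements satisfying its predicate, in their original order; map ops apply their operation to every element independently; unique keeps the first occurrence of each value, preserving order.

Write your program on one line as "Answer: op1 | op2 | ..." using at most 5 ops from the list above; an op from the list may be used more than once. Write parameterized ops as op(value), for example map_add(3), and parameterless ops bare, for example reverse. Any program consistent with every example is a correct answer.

filter_gt(2) | map_neg | filter_odd | map_mul(-3)

Check, running the answer program on each example:
  [-18, -43, 2, -8, -45, -3, 17] -> [17] -> [-17] -> [-17] -> [51]
  [31, -19, -5, -31, -23, -17, 16, -9] -> [31, 16] -> [-31, -16] -> [-31] -> [93]
  [20, -36, -47, -38, -42, 11, 16, 5, 19, -43] -> [20, 11, 16, 5, 19] -> [-20, -11, -16, -5, -19] -> [-11, -5, -19] -> [33, 15, 57]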